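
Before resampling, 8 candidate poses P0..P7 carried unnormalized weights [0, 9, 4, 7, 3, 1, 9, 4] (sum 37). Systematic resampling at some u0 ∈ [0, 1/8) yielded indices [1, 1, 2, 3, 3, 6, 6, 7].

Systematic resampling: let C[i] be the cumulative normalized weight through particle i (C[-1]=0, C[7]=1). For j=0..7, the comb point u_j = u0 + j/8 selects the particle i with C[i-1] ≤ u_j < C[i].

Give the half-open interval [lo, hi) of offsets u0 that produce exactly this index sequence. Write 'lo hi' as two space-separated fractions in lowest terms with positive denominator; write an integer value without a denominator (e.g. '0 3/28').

7/296 3/74

C = [0, 9/37, 13/37, 20/37, 23/37, 24/37, 33/37, 1]
j=0 picked index 1: u0 ∈ [0, 9/37)
j=1 picked index 1: u0 ∈ [-1/8, 35/296)
j=2 picked index 2: u0 ∈ [-1/148, 15/148)
j=3 picked index 3: u0 ∈ [-7/296, 49/296)
j=4 picked index 3: u0 ∈ [-11/74, 3/74)
j=5 picked index 6: u0 ∈ [7/296, 79/296)
j=6 picked index 6: u0 ∈ [-15/148, 21/148)
j=7 picked index 7: u0 ∈ [5/296, 1/8)
intersection: [7/296, 3/74)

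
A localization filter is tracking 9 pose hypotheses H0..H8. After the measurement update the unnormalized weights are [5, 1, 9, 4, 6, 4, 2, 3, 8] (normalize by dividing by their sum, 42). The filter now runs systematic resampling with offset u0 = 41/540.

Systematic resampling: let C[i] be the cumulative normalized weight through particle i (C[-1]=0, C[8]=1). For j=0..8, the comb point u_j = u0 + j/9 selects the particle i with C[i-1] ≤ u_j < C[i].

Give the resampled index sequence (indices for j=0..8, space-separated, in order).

C = [5/42, 1/7, 5/14, 19/42, 25/42, 29/42, 31/42, 17/21, 1]
j=0: u_0=41/540 ∈ [0, 5/42) → index 0
j=1: u_1=101/540 ∈ [1/7, 5/14) → index 2
j=2: u_2=161/540 ∈ [1/7, 5/14) → index 2
j=3: u_3=221/540 ∈ [5/14, 19/42) → index 3
j=4: u_4=281/540 ∈ [19/42, 25/42) → index 4
j=5: u_5=341/540 ∈ [25/42, 29/42) → index 5
j=6: u_6=401/540 ∈ [31/42, 17/21) → index 7
j=7: u_7=461/540 ∈ [17/21, 1) → index 8
j=8: u_8=521/540 ∈ [17/21, 1) → index 8

0 2 2 3 4 5 7 8 8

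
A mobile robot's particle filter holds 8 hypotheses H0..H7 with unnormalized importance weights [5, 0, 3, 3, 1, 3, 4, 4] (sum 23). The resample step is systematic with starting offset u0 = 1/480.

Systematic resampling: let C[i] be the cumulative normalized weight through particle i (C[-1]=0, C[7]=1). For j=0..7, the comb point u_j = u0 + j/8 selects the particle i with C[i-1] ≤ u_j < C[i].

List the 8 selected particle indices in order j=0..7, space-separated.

C = [5/23, 5/23, 8/23, 11/23, 12/23, 15/23, 19/23, 1]
j=0: u_0=1/480 ∈ [0, 5/23) → index 0
j=1: u_1=61/480 ∈ [0, 5/23) → index 0
j=2: u_2=121/480 ∈ [5/23, 8/23) → index 2
j=3: u_3=181/480 ∈ [8/23, 11/23) → index 3
j=4: u_4=241/480 ∈ [11/23, 12/23) → index 4
j=5: u_5=301/480 ∈ [12/23, 15/23) → index 5
j=6: u_6=361/480 ∈ [15/23, 19/23) → index 6
j=7: u_7=421/480 ∈ [19/23, 1) → index 7

0 0 2 3 4 5 6 7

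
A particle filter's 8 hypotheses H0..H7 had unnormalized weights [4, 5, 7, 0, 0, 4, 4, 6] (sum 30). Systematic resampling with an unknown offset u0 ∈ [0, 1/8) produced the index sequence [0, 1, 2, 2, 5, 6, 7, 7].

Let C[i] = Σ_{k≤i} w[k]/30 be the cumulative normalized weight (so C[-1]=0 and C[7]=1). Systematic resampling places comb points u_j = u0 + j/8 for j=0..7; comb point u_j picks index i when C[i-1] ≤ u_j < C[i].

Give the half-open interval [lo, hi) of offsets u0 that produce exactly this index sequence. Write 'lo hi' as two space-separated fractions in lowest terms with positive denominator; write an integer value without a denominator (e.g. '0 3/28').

C = [2/15, 3/10, 8/15, 8/15, 8/15, 2/3, 4/5, 1]
j=0 picked index 0: u0 ∈ [0, 2/15)
j=1 picked index 1: u0 ∈ [1/120, 7/40)
j=2 picked index 2: u0 ∈ [1/20, 17/60)
j=3 picked index 2: u0 ∈ [-3/40, 19/120)
j=4 picked index 5: u0 ∈ [1/30, 1/6)
j=5 picked index 6: u0 ∈ [1/24, 7/40)
j=6 picked index 7: u0 ∈ [1/20, 1/4)
j=7 picked index 7: u0 ∈ [-3/40, 1/8)
intersection: [1/20, 1/8)

1/20 1/8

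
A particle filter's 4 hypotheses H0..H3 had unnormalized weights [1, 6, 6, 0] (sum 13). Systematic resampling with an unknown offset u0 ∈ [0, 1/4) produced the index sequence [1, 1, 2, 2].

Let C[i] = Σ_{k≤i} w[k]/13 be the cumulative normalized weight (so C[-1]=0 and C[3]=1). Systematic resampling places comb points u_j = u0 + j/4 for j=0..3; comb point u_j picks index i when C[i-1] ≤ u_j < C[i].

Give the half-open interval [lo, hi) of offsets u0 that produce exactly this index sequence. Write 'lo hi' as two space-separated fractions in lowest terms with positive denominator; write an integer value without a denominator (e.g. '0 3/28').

1/13 1/4

C = [1/13, 7/13, 1, 1]
j=0 picked index 1: u0 ∈ [1/13, 7/13)
j=1 picked index 1: u0 ∈ [-9/52, 15/52)
j=2 picked index 2: u0 ∈ [1/26, 1/2)
j=3 picked index 2: u0 ∈ [-11/52, 1/4)
intersection: [1/13, 1/4)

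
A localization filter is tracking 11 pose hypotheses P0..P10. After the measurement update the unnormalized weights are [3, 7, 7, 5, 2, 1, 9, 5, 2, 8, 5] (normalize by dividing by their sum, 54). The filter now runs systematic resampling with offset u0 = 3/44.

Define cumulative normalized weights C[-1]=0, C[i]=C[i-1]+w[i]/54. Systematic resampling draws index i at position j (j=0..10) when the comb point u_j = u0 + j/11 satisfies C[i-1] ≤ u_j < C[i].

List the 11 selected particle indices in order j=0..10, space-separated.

C = [1/18, 5/27, 17/54, 11/27, 4/9, 25/54, 17/27, 13/18, 41/54, 49/54, 1]
j=0: u_0=3/44 ∈ [1/18, 5/27) → index 1
j=1: u_1=7/44 ∈ [1/18, 5/27) → index 1
j=2: u_2=1/4 ∈ [5/27, 17/54) → index 2
j=3: u_3=15/44 ∈ [17/54, 11/27) → index 3
j=4: u_4=19/44 ∈ [11/27, 4/9) → index 4
j=5: u_5=23/44 ∈ [25/54, 17/27) → index 6
j=6: u_6=27/44 ∈ [25/54, 17/27) → index 6
j=7: u_7=31/44 ∈ [17/27, 13/18) → index 7
j=8: u_8=35/44 ∈ [41/54, 49/54) → index 9
j=9: u_9=39/44 ∈ [41/54, 49/54) → index 9
j=10: u_10=43/44 ∈ [49/54, 1) → index 10

1 1 2 3 4 6 6 7 9 9 10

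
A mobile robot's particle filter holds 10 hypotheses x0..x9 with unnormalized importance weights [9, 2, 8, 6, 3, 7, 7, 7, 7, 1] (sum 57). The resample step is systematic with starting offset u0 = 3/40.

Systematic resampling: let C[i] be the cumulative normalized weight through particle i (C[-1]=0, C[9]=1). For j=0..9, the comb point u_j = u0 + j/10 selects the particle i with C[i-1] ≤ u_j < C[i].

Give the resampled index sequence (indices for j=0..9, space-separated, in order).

C = [3/19, 11/57, 1/3, 25/57, 28/57, 35/57, 14/19, 49/57, 56/57, 1]
j=0: u_0=3/40 ∈ [0, 3/19) → index 0
j=1: u_1=7/40 ∈ [3/19, 11/57) → index 1
j=2: u_2=11/40 ∈ [11/57, 1/3) → index 2
j=3: u_3=3/8 ∈ [1/3, 25/57) → index 3
j=4: u_4=19/40 ∈ [25/57, 28/57) → index 4
j=5: u_5=23/40 ∈ [28/57, 35/57) → index 5
j=6: u_6=27/40 ∈ [35/57, 14/19) → index 6
j=7: u_7=31/40 ∈ [14/19, 49/57) → index 7
j=8: u_8=7/8 ∈ [49/57, 56/57) → index 8
j=9: u_9=39/40 ∈ [49/57, 56/57) → index 8

0 1 2 3 4 5 6 7 8 8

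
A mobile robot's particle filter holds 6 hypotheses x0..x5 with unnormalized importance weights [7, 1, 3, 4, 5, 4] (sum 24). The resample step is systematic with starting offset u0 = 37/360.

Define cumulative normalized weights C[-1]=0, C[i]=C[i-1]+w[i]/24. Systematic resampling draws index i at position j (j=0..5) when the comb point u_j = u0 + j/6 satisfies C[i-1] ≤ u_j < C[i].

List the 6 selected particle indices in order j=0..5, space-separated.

0 0 2 3 4 5

C = [7/24, 1/3, 11/24, 5/8, 5/6, 1]
j=0: u_0=37/360 ∈ [0, 7/24) → index 0
j=1: u_1=97/360 ∈ [0, 7/24) → index 0
j=2: u_2=157/360 ∈ [1/3, 11/24) → index 2
j=3: u_3=217/360 ∈ [11/24, 5/8) → index 3
j=4: u_4=277/360 ∈ [5/8, 5/6) → index 4
j=5: u_5=337/360 ∈ [5/6, 1) → index 5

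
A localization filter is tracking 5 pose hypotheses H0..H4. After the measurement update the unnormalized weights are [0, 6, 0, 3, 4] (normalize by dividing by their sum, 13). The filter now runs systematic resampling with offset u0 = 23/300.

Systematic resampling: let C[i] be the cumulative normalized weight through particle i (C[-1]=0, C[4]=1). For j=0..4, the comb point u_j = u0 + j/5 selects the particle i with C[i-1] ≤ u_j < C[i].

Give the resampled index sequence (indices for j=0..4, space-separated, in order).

1 1 3 3 4

C = [0, 6/13, 6/13, 9/13, 1]
j=0: u_0=23/300 ∈ [0, 6/13) → index 1
j=1: u_1=83/300 ∈ [0, 6/13) → index 1
j=2: u_2=143/300 ∈ [6/13, 9/13) → index 3
j=3: u_3=203/300 ∈ [6/13, 9/13) → index 3
j=4: u_4=263/300 ∈ [9/13, 1) → index 4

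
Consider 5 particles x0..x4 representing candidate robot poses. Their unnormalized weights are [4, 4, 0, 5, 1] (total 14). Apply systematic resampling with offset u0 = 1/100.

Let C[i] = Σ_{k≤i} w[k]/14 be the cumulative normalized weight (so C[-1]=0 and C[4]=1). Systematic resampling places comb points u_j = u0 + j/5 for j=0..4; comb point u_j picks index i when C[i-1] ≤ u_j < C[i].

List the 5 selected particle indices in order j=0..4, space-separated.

C = [2/7, 4/7, 4/7, 13/14, 1]
j=0: u_0=1/100 ∈ [0, 2/7) → index 0
j=1: u_1=21/100 ∈ [0, 2/7) → index 0
j=2: u_2=41/100 ∈ [2/7, 4/7) → index 1
j=3: u_3=61/100 ∈ [4/7, 13/14) → index 3
j=4: u_4=81/100 ∈ [4/7, 13/14) → index 3

0 0 1 3 3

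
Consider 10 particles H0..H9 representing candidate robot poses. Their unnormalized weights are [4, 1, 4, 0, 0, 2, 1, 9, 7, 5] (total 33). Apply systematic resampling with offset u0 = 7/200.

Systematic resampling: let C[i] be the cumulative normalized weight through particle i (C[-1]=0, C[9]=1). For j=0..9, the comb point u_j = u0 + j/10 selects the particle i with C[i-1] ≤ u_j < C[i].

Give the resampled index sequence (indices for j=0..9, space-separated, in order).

0 1 2 6 7 7 7 8 8 9

C = [4/33, 5/33, 3/11, 3/11, 3/11, 1/3, 4/11, 7/11, 28/33, 1]
j=0: u_0=7/200 ∈ [0, 4/33) → index 0
j=1: u_1=27/200 ∈ [4/33, 5/33) → index 1
j=2: u_2=47/200 ∈ [5/33, 3/11) → index 2
j=3: u_3=67/200 ∈ [1/3, 4/11) → index 6
j=4: u_4=87/200 ∈ [4/11, 7/11) → index 7
j=5: u_5=107/200 ∈ [4/11, 7/11) → index 7
j=6: u_6=127/200 ∈ [4/11, 7/11) → index 7
j=7: u_7=147/200 ∈ [7/11, 28/33) → index 8
j=8: u_8=167/200 ∈ [7/11, 28/33) → index 8
j=9: u_9=187/200 ∈ [28/33, 1) → index 9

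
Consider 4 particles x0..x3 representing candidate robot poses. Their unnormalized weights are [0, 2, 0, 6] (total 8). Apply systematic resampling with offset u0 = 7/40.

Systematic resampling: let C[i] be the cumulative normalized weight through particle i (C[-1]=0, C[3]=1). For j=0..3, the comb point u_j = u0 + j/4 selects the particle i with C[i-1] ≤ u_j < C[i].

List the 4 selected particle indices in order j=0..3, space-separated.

1 3 3 3

C = [0, 1/4, 1/4, 1]
j=0: u_0=7/40 ∈ [0, 1/4) → index 1
j=1: u_1=17/40 ∈ [1/4, 1) → index 3
j=2: u_2=27/40 ∈ [1/4, 1) → index 3
j=3: u_3=37/40 ∈ [1/4, 1) → index 3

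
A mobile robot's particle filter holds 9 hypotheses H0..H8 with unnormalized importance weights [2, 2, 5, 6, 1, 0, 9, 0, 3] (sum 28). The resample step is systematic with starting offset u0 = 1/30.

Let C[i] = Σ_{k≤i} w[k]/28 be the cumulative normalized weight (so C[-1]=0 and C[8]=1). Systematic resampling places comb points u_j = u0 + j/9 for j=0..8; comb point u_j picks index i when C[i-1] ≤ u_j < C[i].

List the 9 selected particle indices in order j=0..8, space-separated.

0 2 2 3 3 6 6 6 8

C = [1/14, 1/7, 9/28, 15/28, 4/7, 4/7, 25/28, 25/28, 1]
j=0: u_0=1/30 ∈ [0, 1/14) → index 0
j=1: u_1=13/90 ∈ [1/7, 9/28) → index 2
j=2: u_2=23/90 ∈ [1/7, 9/28) → index 2
j=3: u_3=11/30 ∈ [9/28, 15/28) → index 3
j=4: u_4=43/90 ∈ [9/28, 15/28) → index 3
j=5: u_5=53/90 ∈ [4/7, 25/28) → index 6
j=6: u_6=7/10 ∈ [4/7, 25/28) → index 6
j=7: u_7=73/90 ∈ [4/7, 25/28) → index 6
j=8: u_8=83/90 ∈ [25/28, 1) → index 8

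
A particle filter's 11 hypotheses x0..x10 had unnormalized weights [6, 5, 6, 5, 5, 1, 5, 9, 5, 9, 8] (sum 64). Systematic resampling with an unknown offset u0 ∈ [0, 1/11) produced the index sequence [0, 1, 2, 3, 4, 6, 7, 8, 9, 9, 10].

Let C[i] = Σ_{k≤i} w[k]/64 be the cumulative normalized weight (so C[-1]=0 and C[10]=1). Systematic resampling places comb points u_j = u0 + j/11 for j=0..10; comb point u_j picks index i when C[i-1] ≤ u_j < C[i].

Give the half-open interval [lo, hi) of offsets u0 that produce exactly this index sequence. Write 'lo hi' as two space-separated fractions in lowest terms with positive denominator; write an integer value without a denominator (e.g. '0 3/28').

C = [3/32, 11/64, 17/64, 11/32, 27/64, 7/16, 33/64, 21/32, 47/64, 7/8, 1]
j=0 picked index 0: u0 ∈ [0, 3/32)
j=1 picked index 1: u0 ∈ [1/352, 57/704)
j=2 picked index 2: u0 ∈ [-7/704, 59/704)
j=3 picked index 3: u0 ∈ [-5/704, 25/352)
j=4 picked index 4: u0 ∈ [-7/352, 41/704)
j=5 picked index 6: u0 ∈ [-3/176, 43/704)
j=6 picked index 7: u0 ∈ [-21/704, 39/352)
j=7 picked index 8: u0 ∈ [7/352, 69/704)
j=8 picked index 9: u0 ∈ [5/704, 13/88)
j=9 picked index 9: u0 ∈ [-59/704, 5/88)
j=10 picked index 10: u0 ∈ [-3/88, 1/11)
intersection: [7/352, 5/88)

7/352 5/88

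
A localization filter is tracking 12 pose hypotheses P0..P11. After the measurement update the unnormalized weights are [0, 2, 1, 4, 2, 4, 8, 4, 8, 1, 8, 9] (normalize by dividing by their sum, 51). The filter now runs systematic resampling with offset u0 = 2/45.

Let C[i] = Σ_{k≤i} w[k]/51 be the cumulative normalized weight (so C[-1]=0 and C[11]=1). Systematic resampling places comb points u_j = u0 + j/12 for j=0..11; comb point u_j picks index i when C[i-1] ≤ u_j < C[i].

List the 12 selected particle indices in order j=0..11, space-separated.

2 3 5 6 6 7 8 8 10 10 11 11

C = [0, 2/51, 1/17, 7/51, 3/17, 13/51, 7/17, 25/51, 11/17, 2/3, 14/17, 1]
j=0: u_0=2/45 ∈ [2/51, 1/17) → index 2
j=1: u_1=23/180 ∈ [1/17, 7/51) → index 3
j=2: u_2=19/90 ∈ [3/17, 13/51) → index 5
j=3: u_3=53/180 ∈ [13/51, 7/17) → index 6
j=4: u_4=17/45 ∈ [13/51, 7/17) → index 6
j=5: u_5=83/180 ∈ [7/17, 25/51) → index 7
j=6: u_6=49/90 ∈ [25/51, 11/17) → index 8
j=7: u_7=113/180 ∈ [25/51, 11/17) → index 8
j=8: u_8=32/45 ∈ [2/3, 14/17) → index 10
j=9: u_9=143/180 ∈ [2/3, 14/17) → index 10
j=10: u_10=79/90 ∈ [14/17, 1) → index 11
j=11: u_11=173/180 ∈ [14/17, 1) → index 11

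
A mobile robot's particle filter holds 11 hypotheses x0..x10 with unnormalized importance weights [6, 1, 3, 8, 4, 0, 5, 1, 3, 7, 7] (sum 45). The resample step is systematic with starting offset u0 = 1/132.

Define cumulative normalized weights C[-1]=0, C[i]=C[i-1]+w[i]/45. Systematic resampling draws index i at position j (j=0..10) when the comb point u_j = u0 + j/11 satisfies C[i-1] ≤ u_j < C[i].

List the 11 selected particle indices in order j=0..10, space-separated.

C = [2/15, 7/45, 2/9, 2/5, 22/45, 22/45, 3/5, 28/45, 31/45, 38/45, 1]
j=0: u_0=1/132 ∈ [0, 2/15) → index 0
j=1: u_1=13/132 ∈ [0, 2/15) → index 0
j=2: u_2=25/132 ∈ [7/45, 2/9) → index 2
j=3: u_3=37/132 ∈ [2/9, 2/5) → index 3
j=4: u_4=49/132 ∈ [2/9, 2/5) → index 3
j=5: u_5=61/132 ∈ [2/5, 22/45) → index 4
j=6: u_6=73/132 ∈ [22/45, 3/5) → index 6
j=7: u_7=85/132 ∈ [28/45, 31/45) → index 8
j=8: u_8=97/132 ∈ [31/45, 38/45) → index 9
j=9: u_9=109/132 ∈ [31/45, 38/45) → index 9
j=10: u_10=11/12 ∈ [38/45, 1) → index 10

0 0 2 3 3 4 6 8 9 9 10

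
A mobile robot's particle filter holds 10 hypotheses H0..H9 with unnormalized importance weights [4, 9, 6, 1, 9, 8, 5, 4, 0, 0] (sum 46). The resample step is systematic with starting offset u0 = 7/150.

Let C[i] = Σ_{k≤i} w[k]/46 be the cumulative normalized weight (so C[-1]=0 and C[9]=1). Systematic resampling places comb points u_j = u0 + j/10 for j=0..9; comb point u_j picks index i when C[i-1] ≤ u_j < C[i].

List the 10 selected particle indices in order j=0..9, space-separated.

0 1 1 2 4 4 5 5 6 7

C = [2/23, 13/46, 19/46, 10/23, 29/46, 37/46, 21/23, 1, 1, 1]
j=0: u_0=7/150 ∈ [0, 2/23) → index 0
j=1: u_1=11/75 ∈ [2/23, 13/46) → index 1
j=2: u_2=37/150 ∈ [2/23, 13/46) → index 1
j=3: u_3=26/75 ∈ [13/46, 19/46) → index 2
j=4: u_4=67/150 ∈ [10/23, 29/46) → index 4
j=5: u_5=41/75 ∈ [10/23, 29/46) → index 4
j=6: u_6=97/150 ∈ [29/46, 37/46) → index 5
j=7: u_7=56/75 ∈ [29/46, 37/46) → index 5
j=8: u_8=127/150 ∈ [37/46, 21/23) → index 6
j=9: u_9=71/75 ∈ [21/23, 1) → index 7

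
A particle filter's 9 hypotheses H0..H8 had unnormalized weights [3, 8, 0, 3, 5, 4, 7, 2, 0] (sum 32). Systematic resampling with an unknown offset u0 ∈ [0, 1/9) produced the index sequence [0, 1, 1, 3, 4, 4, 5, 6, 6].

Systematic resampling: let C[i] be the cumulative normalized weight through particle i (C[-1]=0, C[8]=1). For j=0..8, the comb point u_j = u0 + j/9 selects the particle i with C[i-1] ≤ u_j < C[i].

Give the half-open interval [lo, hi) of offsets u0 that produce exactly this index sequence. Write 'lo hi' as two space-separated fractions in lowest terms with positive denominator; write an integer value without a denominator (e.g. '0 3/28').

1/96 11/288

C = [3/32, 11/32, 11/32, 7/16, 19/32, 23/32, 15/16, 1, 1]
j=0 picked index 0: u0 ∈ [0, 3/32)
j=1 picked index 1: u0 ∈ [-5/288, 67/288)
j=2 picked index 1: u0 ∈ [-37/288, 35/288)
j=3 picked index 3: u0 ∈ [1/96, 5/48)
j=4 picked index 4: u0 ∈ [-1/144, 43/288)
j=5 picked index 4: u0 ∈ [-17/144, 11/288)
j=6 picked index 5: u0 ∈ [-7/96, 5/96)
j=7 picked index 6: u0 ∈ [-17/288, 23/144)
j=8 picked index 6: u0 ∈ [-49/288, 7/144)
intersection: [1/96, 11/288)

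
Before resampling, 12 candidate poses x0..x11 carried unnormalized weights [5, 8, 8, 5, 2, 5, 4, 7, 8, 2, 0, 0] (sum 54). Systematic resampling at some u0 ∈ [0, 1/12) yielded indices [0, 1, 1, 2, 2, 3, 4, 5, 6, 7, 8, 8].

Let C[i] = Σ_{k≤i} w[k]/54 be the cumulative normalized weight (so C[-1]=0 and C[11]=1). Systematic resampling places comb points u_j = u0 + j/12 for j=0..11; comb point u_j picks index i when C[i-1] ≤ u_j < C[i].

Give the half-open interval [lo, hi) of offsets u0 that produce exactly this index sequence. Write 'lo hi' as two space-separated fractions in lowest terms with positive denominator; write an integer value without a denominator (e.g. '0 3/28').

1/108 1/54

C = [5/54, 13/54, 7/18, 13/27, 14/27, 11/18, 37/54, 22/27, 26/27, 1, 1, 1]
j=0 picked index 0: u0 ∈ [0, 5/54)
j=1 picked index 1: u0 ∈ [1/108, 17/108)
j=2 picked index 1: u0 ∈ [-2/27, 2/27)
j=3 picked index 2: u0 ∈ [-1/108, 5/36)
j=4 picked index 2: u0 ∈ [-5/54, 1/18)
j=5 picked index 3: u0 ∈ [-1/36, 7/108)
j=6 picked index 4: u0 ∈ [-1/54, 1/54)
j=7 picked index 5: u0 ∈ [-7/108, 1/36)
j=8 picked index 6: u0 ∈ [-1/18, 1/54)
j=9 picked index 7: u0 ∈ [-7/108, 7/108)
j=10 picked index 8: u0 ∈ [-1/54, 7/54)
j=11 picked index 8: u0 ∈ [-11/108, 5/108)
intersection: [1/108, 1/54)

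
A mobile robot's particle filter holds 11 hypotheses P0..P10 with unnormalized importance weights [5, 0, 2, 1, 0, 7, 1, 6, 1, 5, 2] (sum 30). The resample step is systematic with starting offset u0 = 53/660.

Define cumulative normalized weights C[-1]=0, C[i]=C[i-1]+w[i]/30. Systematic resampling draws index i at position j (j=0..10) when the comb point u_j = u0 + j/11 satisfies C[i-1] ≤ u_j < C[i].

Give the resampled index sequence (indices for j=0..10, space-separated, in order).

C = [1/6, 1/6, 7/30, 4/15, 4/15, 1/2, 8/15, 11/15, 23/30, 14/15, 1]
j=0: u_0=53/660 ∈ [0, 1/6) → index 0
j=1: u_1=113/660 ∈ [1/6, 7/30) → index 2
j=2: u_2=173/660 ∈ [7/30, 4/15) → index 3
j=3: u_3=233/660 ∈ [4/15, 1/2) → index 5
j=4: u_4=293/660 ∈ [4/15, 1/2) → index 5
j=5: u_5=353/660 ∈ [8/15, 11/15) → index 7
j=6: u_6=413/660 ∈ [8/15, 11/15) → index 7
j=7: u_7=43/60 ∈ [8/15, 11/15) → index 7
j=8: u_8=533/660 ∈ [23/30, 14/15) → index 9
j=9: u_9=593/660 ∈ [23/30, 14/15) → index 9
j=10: u_10=653/660 ∈ [14/15, 1) → index 10

0 2 3 5 5 7 7 7 9 9 10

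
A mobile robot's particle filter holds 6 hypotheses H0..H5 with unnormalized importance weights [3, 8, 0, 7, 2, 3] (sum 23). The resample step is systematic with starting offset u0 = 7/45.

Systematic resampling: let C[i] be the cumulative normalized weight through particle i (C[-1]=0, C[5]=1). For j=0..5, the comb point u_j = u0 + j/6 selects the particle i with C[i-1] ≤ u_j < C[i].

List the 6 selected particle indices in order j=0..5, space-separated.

1 1 3 3 4 5

C = [3/23, 11/23, 11/23, 18/23, 20/23, 1]
j=0: u_0=7/45 ∈ [3/23, 11/23) → index 1
j=1: u_1=29/90 ∈ [3/23, 11/23) → index 1
j=2: u_2=22/45 ∈ [11/23, 18/23) → index 3
j=3: u_3=59/90 ∈ [11/23, 18/23) → index 3
j=4: u_4=37/45 ∈ [18/23, 20/23) → index 4
j=5: u_5=89/90 ∈ [20/23, 1) → index 5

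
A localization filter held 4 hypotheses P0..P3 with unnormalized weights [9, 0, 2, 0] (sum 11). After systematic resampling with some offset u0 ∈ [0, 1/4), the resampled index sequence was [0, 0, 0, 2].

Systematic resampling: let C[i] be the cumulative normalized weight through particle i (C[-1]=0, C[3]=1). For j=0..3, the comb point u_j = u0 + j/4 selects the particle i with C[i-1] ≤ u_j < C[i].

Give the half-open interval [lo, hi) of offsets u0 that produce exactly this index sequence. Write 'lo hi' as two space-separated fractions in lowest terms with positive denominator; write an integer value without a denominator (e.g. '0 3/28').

C = [9/11, 9/11, 1, 1]
j=0 picked index 0: u0 ∈ [0, 9/11)
j=1 picked index 0: u0 ∈ [-1/4, 25/44)
j=2 picked index 0: u0 ∈ [-1/2, 7/22)
j=3 picked index 2: u0 ∈ [3/44, 1/4)
intersection: [3/44, 1/4)

3/44 1/4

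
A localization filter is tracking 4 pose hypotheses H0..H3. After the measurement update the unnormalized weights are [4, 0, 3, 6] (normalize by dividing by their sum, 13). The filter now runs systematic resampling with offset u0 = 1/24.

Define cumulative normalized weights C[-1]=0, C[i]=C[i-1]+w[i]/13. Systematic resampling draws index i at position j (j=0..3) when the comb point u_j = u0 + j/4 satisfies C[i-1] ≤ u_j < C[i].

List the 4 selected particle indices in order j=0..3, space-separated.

C = [4/13, 4/13, 7/13, 1]
j=0: u_0=1/24 ∈ [0, 4/13) → index 0
j=1: u_1=7/24 ∈ [0, 4/13) → index 0
j=2: u_2=13/24 ∈ [7/13, 1) → index 3
j=3: u_3=19/24 ∈ [7/13, 1) → index 3

0 0 3 3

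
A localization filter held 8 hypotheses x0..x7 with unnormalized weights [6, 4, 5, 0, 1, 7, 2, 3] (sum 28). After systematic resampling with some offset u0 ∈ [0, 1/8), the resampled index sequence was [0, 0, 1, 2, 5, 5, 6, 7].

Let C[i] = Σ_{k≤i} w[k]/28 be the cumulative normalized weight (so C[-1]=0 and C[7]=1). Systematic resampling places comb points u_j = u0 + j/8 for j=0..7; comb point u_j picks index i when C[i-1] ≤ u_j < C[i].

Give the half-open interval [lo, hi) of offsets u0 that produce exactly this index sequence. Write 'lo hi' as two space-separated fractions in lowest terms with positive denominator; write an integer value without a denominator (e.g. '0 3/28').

1/14 5/56

C = [3/14, 5/14, 15/28, 15/28, 4/7, 23/28, 25/28, 1]
j=0 picked index 0: u0 ∈ [0, 3/14)
j=1 picked index 0: u0 ∈ [-1/8, 5/56)
j=2 picked index 1: u0 ∈ [-1/28, 3/28)
j=3 picked index 2: u0 ∈ [-1/56, 9/56)
j=4 picked index 5: u0 ∈ [1/14, 9/28)
j=5 picked index 5: u0 ∈ [-3/56, 11/56)
j=6 picked index 6: u0 ∈ [1/14, 1/7)
j=7 picked index 7: u0 ∈ [1/56, 1/8)
intersection: [1/14, 5/56)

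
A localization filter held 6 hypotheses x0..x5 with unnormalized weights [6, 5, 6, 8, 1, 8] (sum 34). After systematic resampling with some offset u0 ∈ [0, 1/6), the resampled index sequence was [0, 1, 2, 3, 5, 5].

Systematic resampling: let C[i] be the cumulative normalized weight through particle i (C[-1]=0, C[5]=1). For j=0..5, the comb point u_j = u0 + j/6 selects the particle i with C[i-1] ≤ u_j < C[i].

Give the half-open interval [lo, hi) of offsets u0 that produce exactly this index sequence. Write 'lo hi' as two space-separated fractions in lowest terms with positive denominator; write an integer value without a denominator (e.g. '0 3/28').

C = [3/17, 11/34, 1/2, 25/34, 13/17, 1]
j=0 picked index 0: u0 ∈ [0, 3/17)
j=1 picked index 1: u0 ∈ [1/102, 8/51)
j=2 picked index 2: u0 ∈ [-1/102, 1/6)
j=3 picked index 3: u0 ∈ [0, 4/17)
j=4 picked index 5: u0 ∈ [5/51, 1/3)
j=5 picked index 5: u0 ∈ [-7/102, 1/6)
intersection: [5/51, 8/51)

5/51 8/51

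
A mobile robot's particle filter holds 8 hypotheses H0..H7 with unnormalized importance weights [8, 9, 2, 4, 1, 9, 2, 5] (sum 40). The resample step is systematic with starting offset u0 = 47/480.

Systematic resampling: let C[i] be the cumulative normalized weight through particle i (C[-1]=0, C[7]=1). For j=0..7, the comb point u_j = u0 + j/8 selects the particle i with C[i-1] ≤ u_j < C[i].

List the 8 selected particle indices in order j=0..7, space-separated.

C = [1/5, 17/40, 19/40, 23/40, 3/5, 33/40, 7/8, 1]
j=0: u_0=47/480 ∈ [0, 1/5) → index 0
j=1: u_1=107/480 ∈ [1/5, 17/40) → index 1
j=2: u_2=167/480 ∈ [1/5, 17/40) → index 1
j=3: u_3=227/480 ∈ [17/40, 19/40) → index 2
j=4: u_4=287/480 ∈ [23/40, 3/5) → index 4
j=5: u_5=347/480 ∈ [3/5, 33/40) → index 5
j=6: u_6=407/480 ∈ [33/40, 7/8) → index 6
j=7: u_7=467/480 ∈ [7/8, 1) → index 7

0 1 1 2 4 5 6 7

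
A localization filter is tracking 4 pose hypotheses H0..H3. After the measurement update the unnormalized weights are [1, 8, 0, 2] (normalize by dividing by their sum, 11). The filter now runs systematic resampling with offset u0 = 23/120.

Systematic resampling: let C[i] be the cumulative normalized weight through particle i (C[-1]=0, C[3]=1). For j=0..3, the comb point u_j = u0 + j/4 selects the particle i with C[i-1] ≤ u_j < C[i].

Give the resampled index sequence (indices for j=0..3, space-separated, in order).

1 1 1 3

C = [1/11, 9/11, 9/11, 1]
j=0: u_0=23/120 ∈ [1/11, 9/11) → index 1
j=1: u_1=53/120 ∈ [1/11, 9/11) → index 1
j=2: u_2=83/120 ∈ [1/11, 9/11) → index 1
j=3: u_3=113/120 ∈ [9/11, 1) → index 3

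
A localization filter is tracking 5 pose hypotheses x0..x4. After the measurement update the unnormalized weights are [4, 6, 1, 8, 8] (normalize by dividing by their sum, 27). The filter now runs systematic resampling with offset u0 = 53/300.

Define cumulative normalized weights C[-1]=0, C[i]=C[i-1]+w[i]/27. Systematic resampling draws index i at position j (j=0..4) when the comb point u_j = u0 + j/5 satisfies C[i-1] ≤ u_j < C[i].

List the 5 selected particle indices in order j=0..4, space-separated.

C = [4/27, 10/27, 11/27, 19/27, 1]
j=0: u_0=53/300 ∈ [4/27, 10/27) → index 1
j=1: u_1=113/300 ∈ [10/27, 11/27) → index 2
j=2: u_2=173/300 ∈ [11/27, 19/27) → index 3
j=3: u_3=233/300 ∈ [19/27, 1) → index 4
j=4: u_4=293/300 ∈ [19/27, 1) → index 4

1 2 3 4 4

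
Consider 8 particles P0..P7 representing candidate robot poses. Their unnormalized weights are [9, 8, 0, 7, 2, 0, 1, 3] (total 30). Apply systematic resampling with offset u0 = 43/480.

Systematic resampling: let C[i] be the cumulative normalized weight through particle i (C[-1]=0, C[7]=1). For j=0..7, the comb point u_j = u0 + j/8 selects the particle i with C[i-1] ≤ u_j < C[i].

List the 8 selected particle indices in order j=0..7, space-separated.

C = [3/10, 17/30, 17/30, 4/5, 13/15, 13/15, 9/10, 1]
j=0: u_0=43/480 ∈ [0, 3/10) → index 0
j=1: u_1=103/480 ∈ [0, 3/10) → index 0
j=2: u_2=163/480 ∈ [3/10, 17/30) → index 1
j=3: u_3=223/480 ∈ [3/10, 17/30) → index 1
j=4: u_4=283/480 ∈ [17/30, 4/5) → index 3
j=5: u_5=343/480 ∈ [17/30, 4/5) → index 3
j=6: u_6=403/480 ∈ [4/5, 13/15) → index 4
j=7: u_7=463/480 ∈ [9/10, 1) → index 7

0 0 1 1 3 3 4 7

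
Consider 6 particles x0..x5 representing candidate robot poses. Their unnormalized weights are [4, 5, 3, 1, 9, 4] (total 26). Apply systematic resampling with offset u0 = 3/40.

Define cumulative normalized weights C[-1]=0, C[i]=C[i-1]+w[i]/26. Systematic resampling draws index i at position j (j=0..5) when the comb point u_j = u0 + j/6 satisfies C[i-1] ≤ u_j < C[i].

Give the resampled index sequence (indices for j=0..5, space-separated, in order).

C = [2/13, 9/26, 6/13, 1/2, 11/13, 1]
j=0: u_0=3/40 ∈ [0, 2/13) → index 0
j=1: u_1=29/120 ∈ [2/13, 9/26) → index 1
j=2: u_2=49/120 ∈ [9/26, 6/13) → index 2
j=3: u_3=23/40 ∈ [1/2, 11/13) → index 4
j=4: u_4=89/120 ∈ [1/2, 11/13) → index 4
j=5: u_5=109/120 ∈ [11/13, 1) → index 5

0 1 2 4 4 5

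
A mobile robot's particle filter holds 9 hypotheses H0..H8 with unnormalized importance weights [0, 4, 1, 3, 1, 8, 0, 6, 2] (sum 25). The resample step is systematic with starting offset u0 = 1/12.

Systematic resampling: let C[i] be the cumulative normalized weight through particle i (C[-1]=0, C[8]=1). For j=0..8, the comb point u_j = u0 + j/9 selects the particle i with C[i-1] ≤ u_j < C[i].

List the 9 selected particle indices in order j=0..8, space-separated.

1 2 3 5 5 5 7 7 8

C = [0, 4/25, 1/5, 8/25, 9/25, 17/25, 17/25, 23/25, 1]
j=0: u_0=1/12 ∈ [0, 4/25) → index 1
j=1: u_1=7/36 ∈ [4/25, 1/5) → index 2
j=2: u_2=11/36 ∈ [1/5, 8/25) → index 3
j=3: u_3=5/12 ∈ [9/25, 17/25) → index 5
j=4: u_4=19/36 ∈ [9/25, 17/25) → index 5
j=5: u_5=23/36 ∈ [9/25, 17/25) → index 5
j=6: u_6=3/4 ∈ [17/25, 23/25) → index 7
j=7: u_7=31/36 ∈ [17/25, 23/25) → index 7
j=8: u_8=35/36 ∈ [23/25, 1) → index 8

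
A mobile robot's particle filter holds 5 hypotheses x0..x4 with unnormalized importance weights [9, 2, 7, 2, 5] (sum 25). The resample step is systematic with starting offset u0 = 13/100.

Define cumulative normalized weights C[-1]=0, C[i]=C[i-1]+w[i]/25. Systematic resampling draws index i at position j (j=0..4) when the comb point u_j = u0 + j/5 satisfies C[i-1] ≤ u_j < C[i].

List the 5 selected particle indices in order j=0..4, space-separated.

0 0 2 3 4

C = [9/25, 11/25, 18/25, 4/5, 1]
j=0: u_0=13/100 ∈ [0, 9/25) → index 0
j=1: u_1=33/100 ∈ [0, 9/25) → index 0
j=2: u_2=53/100 ∈ [11/25, 18/25) → index 2
j=3: u_3=73/100 ∈ [18/25, 4/5) → index 3
j=4: u_4=93/100 ∈ [4/5, 1) → index 4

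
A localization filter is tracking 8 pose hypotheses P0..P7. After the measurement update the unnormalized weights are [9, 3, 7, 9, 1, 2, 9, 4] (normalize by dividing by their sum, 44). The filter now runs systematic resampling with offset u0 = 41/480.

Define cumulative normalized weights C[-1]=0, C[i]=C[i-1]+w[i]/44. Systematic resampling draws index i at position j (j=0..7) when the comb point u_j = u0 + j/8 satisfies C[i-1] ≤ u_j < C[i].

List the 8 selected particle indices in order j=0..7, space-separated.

0 1 2 3 3 6 6 7

C = [9/44, 3/11, 19/44, 7/11, 29/44, 31/44, 10/11, 1]
j=0: u_0=41/480 ∈ [0, 9/44) → index 0
j=1: u_1=101/480 ∈ [9/44, 3/11) → index 1
j=2: u_2=161/480 ∈ [3/11, 19/44) → index 2
j=3: u_3=221/480 ∈ [19/44, 7/11) → index 3
j=4: u_4=281/480 ∈ [19/44, 7/11) → index 3
j=5: u_5=341/480 ∈ [31/44, 10/11) → index 6
j=6: u_6=401/480 ∈ [31/44, 10/11) → index 6
j=7: u_7=461/480 ∈ [10/11, 1) → index 7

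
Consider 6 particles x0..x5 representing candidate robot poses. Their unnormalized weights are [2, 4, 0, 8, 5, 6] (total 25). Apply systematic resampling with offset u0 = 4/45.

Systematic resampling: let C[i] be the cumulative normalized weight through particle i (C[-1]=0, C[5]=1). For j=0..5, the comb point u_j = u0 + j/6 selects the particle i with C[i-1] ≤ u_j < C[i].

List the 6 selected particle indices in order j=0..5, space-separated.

C = [2/25, 6/25, 6/25, 14/25, 19/25, 1]
j=0: u_0=4/45 ∈ [2/25, 6/25) → index 1
j=1: u_1=23/90 ∈ [6/25, 14/25) → index 3
j=2: u_2=19/45 ∈ [6/25, 14/25) → index 3
j=3: u_3=53/90 ∈ [14/25, 19/25) → index 4
j=4: u_4=34/45 ∈ [14/25, 19/25) → index 4
j=5: u_5=83/90 ∈ [19/25, 1) → index 5

1 3 3 4 4 5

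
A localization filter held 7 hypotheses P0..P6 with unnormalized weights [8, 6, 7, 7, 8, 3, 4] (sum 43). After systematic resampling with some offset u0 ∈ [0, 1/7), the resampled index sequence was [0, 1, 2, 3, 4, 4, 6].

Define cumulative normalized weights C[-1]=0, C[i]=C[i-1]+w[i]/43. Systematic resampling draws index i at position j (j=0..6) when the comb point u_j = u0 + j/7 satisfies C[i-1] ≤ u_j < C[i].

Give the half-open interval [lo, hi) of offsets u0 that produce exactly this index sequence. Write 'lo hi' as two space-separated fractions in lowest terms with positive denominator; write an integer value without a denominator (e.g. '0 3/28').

C = [8/43, 14/43, 21/43, 28/43, 36/43, 39/43, 1]
j=0 picked index 0: u0 ∈ [0, 8/43)
j=1 picked index 1: u0 ∈ [13/301, 55/301)
j=2 picked index 2: u0 ∈ [12/301, 61/301)
j=3 picked index 3: u0 ∈ [18/301, 67/301)
j=4 picked index 4: u0 ∈ [24/301, 80/301)
j=5 picked index 4: u0 ∈ [-19/301, 37/301)
j=6 picked index 6: u0 ∈ [15/301, 1/7)
intersection: [24/301, 37/301)

24/301 37/301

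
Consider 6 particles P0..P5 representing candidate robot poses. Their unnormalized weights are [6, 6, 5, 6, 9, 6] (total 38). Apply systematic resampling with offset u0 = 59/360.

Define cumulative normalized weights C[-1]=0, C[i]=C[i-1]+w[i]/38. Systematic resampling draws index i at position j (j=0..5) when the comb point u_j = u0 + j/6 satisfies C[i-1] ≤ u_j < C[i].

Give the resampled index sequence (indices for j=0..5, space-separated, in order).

C = [3/19, 6/19, 17/38, 23/38, 16/19, 1]
j=0: u_0=59/360 ∈ [3/19, 6/19) → index 1
j=1: u_1=119/360 ∈ [6/19, 17/38) → index 2
j=2: u_2=179/360 ∈ [17/38, 23/38) → index 3
j=3: u_3=239/360 ∈ [23/38, 16/19) → index 4
j=4: u_4=299/360 ∈ [23/38, 16/19) → index 4
j=5: u_5=359/360 ∈ [16/19, 1) → index 5

1 2 3 4 4 5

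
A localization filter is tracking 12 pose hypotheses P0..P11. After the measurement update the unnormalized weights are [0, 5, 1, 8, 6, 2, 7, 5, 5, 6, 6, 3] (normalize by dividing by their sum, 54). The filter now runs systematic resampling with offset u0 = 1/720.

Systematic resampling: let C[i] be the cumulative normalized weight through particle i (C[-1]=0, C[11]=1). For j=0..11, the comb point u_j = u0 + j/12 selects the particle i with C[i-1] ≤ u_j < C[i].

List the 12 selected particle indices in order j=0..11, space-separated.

1 1 3 3 4 6 6 7 8 9 10 10

C = [0, 5/54, 1/9, 7/27, 10/27, 11/27, 29/54, 17/27, 13/18, 5/6, 17/18, 1]
j=0: u_0=1/720 ∈ [0, 5/54) → index 1
j=1: u_1=61/720 ∈ [0, 5/54) → index 1
j=2: u_2=121/720 ∈ [1/9, 7/27) → index 3
j=3: u_3=181/720 ∈ [1/9, 7/27) → index 3
j=4: u_4=241/720 ∈ [7/27, 10/27) → index 4
j=5: u_5=301/720 ∈ [11/27, 29/54) → index 6
j=6: u_6=361/720 ∈ [11/27, 29/54) → index 6
j=7: u_7=421/720 ∈ [29/54, 17/27) → index 7
j=8: u_8=481/720 ∈ [17/27, 13/18) → index 8
j=9: u_9=541/720 ∈ [13/18, 5/6) → index 9
j=10: u_10=601/720 ∈ [5/6, 17/18) → index 10
j=11: u_11=661/720 ∈ [5/6, 17/18) → index 10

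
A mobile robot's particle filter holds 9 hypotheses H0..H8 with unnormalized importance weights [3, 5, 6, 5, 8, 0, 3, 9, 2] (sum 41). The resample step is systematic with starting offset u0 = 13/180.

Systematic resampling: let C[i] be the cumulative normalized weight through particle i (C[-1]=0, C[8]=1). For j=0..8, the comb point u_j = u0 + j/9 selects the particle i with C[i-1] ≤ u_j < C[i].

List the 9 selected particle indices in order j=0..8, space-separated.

C = [3/41, 8/41, 14/41, 19/41, 27/41, 27/41, 30/41, 39/41, 1]
j=0: u_0=13/180 ∈ [0, 3/41) → index 0
j=1: u_1=11/60 ∈ [3/41, 8/41) → index 1
j=2: u_2=53/180 ∈ [8/41, 14/41) → index 2
j=3: u_3=73/180 ∈ [14/41, 19/41) → index 3
j=4: u_4=31/60 ∈ [19/41, 27/41) → index 4
j=5: u_5=113/180 ∈ [19/41, 27/41) → index 4
j=6: u_6=133/180 ∈ [30/41, 39/41) → index 7
j=7: u_7=17/20 ∈ [30/41, 39/41) → index 7
j=8: u_8=173/180 ∈ [39/41, 1) → index 8

0 1 2 3 4 4 7 7 8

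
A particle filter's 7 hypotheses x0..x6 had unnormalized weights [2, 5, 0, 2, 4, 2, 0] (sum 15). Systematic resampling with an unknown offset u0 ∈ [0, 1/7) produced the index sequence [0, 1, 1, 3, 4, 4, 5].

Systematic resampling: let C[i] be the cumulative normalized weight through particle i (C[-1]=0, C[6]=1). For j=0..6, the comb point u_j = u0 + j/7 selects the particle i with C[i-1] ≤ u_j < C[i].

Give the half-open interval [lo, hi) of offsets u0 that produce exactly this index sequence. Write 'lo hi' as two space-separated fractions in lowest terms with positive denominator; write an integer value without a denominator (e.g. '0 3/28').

C = [2/15, 7/15, 7/15, 3/5, 13/15, 1, 1]
j=0 picked index 0: u0 ∈ [0, 2/15)
j=1 picked index 1: u0 ∈ [-1/105, 34/105)
j=2 picked index 1: u0 ∈ [-16/105, 19/105)
j=3 picked index 3: u0 ∈ [4/105, 6/35)
j=4 picked index 4: u0 ∈ [1/35, 31/105)
j=5 picked index 4: u0 ∈ [-4/35, 16/105)
j=6 picked index 5: u0 ∈ [1/105, 1/7)
intersection: [4/105, 2/15)

4/105 2/15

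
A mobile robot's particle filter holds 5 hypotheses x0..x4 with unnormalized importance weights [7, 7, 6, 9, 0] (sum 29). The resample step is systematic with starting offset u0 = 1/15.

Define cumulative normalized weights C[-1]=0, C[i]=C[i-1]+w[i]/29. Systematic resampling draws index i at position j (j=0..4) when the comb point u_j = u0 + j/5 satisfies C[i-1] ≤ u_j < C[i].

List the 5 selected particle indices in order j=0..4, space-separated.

C = [7/29, 14/29, 20/29, 1, 1]
j=0: u_0=1/15 ∈ [0, 7/29) → index 0
j=1: u_1=4/15 ∈ [7/29, 14/29) → index 1
j=2: u_2=7/15 ∈ [7/29, 14/29) → index 1
j=3: u_3=2/3 ∈ [14/29, 20/29) → index 2
j=4: u_4=13/15 ∈ [20/29, 1) → index 3

0 1 1 2 3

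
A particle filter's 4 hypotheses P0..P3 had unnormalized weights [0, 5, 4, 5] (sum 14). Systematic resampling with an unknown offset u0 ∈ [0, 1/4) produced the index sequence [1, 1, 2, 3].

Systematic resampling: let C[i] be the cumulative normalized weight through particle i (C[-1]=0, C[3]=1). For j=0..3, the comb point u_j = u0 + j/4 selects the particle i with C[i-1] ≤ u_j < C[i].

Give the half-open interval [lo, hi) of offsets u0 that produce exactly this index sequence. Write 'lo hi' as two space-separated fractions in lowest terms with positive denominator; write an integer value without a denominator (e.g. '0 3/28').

0 3/28

C = [0, 5/14, 9/14, 1]
j=0 picked index 1: u0 ∈ [0, 5/14)
j=1 picked index 1: u0 ∈ [-1/4, 3/28)
j=2 picked index 2: u0 ∈ [-1/7, 1/7)
j=3 picked index 3: u0 ∈ [-3/28, 1/4)
intersection: [0, 3/28)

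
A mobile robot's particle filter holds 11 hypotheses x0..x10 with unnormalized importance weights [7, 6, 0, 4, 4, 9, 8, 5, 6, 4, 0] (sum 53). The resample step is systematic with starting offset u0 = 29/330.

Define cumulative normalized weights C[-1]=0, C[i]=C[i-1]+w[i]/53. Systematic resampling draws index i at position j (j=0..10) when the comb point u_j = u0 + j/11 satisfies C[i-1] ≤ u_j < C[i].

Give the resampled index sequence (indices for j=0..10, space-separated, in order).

C = [7/53, 13/53, 13/53, 17/53, 21/53, 30/53, 38/53, 43/53, 49/53, 1, 1]
j=0: u_0=29/330 ∈ [0, 7/53) → index 0
j=1: u_1=59/330 ∈ [7/53, 13/53) → index 1
j=2: u_2=89/330 ∈ [13/53, 17/53) → index 3
j=3: u_3=119/330 ∈ [17/53, 21/53) → index 4
j=4: u_4=149/330 ∈ [21/53, 30/53) → index 5
j=5: u_5=179/330 ∈ [21/53, 30/53) → index 5
j=6: u_6=19/30 ∈ [30/53, 38/53) → index 6
j=7: u_7=239/330 ∈ [38/53, 43/53) → index 7
j=8: u_8=269/330 ∈ [43/53, 49/53) → index 8
j=9: u_9=299/330 ∈ [43/53, 49/53) → index 8
j=10: u_10=329/330 ∈ [49/53, 1) → index 9

0 1 3 4 5 5 6 7 8 8 9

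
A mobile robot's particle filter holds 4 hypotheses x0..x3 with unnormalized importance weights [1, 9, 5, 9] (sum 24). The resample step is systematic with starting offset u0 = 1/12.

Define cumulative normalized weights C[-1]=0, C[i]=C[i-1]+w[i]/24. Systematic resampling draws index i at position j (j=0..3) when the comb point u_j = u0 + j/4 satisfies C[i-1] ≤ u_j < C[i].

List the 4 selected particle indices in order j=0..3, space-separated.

C = [1/24, 5/12, 5/8, 1]
j=0: u_0=1/12 ∈ [1/24, 5/12) → index 1
j=1: u_1=1/3 ∈ [1/24, 5/12) → index 1
j=2: u_2=7/12 ∈ [5/12, 5/8) → index 2
j=3: u_3=5/6 ∈ [5/8, 1) → index 3

1 1 2 3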